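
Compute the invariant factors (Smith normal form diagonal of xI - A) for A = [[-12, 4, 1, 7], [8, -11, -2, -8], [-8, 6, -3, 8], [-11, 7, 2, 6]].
x + 5, (x + 5)^3

The Jordan structure of A has elementary divisors (x + 5)^3, (x + 5). Arranging the block sizes at each eigenvalue in decreasing order and taking row products gives the invariant factors.

Invariant factors (smallest first, each dividing the next): x + 5, (x + 5)^3.

Check: the last factor (x + 5)^3 is the minimal polynomial, and the product (x + 5)^4 is the characteristic polynomial.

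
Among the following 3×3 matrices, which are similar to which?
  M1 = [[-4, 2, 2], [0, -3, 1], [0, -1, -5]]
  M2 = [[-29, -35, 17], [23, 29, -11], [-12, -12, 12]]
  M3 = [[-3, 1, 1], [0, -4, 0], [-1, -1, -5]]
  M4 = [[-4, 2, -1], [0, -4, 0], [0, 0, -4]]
2 classes: {M1, M3, M4}, {M2}

Characteristic polynomials: χ_{M1} = (x + 4)^3, χ_{M2} = x(x - 6)^2, χ_{M3} = (x + 4)^3, χ_{M4} = (x + 4)^3.

{M1, M3, M4}: invariant factors x + 4, (x + 4)^2.

{M2}: invariant factors x(x - 6)^2.

Matrices are similar if and only if their invariant-factor lists agree; the partition into similarity classes is {M1, M3, M4}, {M2}.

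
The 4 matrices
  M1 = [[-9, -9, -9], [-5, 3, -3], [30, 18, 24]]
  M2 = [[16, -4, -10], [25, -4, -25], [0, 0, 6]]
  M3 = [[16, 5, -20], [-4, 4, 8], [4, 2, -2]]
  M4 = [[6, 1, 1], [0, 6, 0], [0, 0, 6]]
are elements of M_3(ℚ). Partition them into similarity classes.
Characteristic polynomials: χ_{M1} = (x - 6)^3, χ_{M2} = (x - 6)^3, χ_{M3} = (x - 6)^3, χ_{M4} = (x - 6)^3.

{M1, M2, M3, M4}: invariant factors x - 6, (x - 6)^2.

Matrices are similar if and only if their invariant-factor lists agree; the partition into similarity classes is {M1, M2, M3, M4}.

1 class: {M1, M2, M3, M4}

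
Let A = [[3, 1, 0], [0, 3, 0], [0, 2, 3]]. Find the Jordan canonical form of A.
J = [[3, 1, 0], [0, 3, 0], [0, 0, 3]]

The characteristic polynomial is det(xI - A) = (x - 3)^3, so the eigenvalues are 3 (algebraic multiplicity 3).

For λ = 3: rank(A - 3I) = 1, rank((A - 3I)^2) = 0. The eigenspace has dimension 3 - 1 = 2, so there are 2 Jordan blocks; the rank sequence gives block sizes [2, 1].

Assembling the blocks gives the Jordan form J above.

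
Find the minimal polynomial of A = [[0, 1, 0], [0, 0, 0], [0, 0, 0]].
The characteristic polynomial factors as x^3. The minimal polynomial is ∏(x - λ)^{k_λ} where k_λ is the size of the largest Jordan block at λ.

For λ = 0: rank(A) = 1, and the largest Jordan block has size 2 (the smallest k with rank(A^k) = rank(A^(k+1))).

So m_A(x) = x^2.

m_A(x) = x^2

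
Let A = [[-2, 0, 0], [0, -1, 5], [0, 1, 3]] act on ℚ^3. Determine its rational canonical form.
R = [[-2, 0, 0], [0, 0, 8], [0, 1, 2]]

The invariant factors of A (the non-unit diagonal entries of the Smith normal form of xI - A over ℚ[x]) are x + 2, (x - 4)(x + 2), each dividing the next. The characteristic polynomial is their product, (x - 4)(x + 2)^2.

The rational canonical form is the block-diagonal matrix of companion matrices C(f_i):
R = [[-2, 0, 0], [0, 0, 8], [0, 1, 2]].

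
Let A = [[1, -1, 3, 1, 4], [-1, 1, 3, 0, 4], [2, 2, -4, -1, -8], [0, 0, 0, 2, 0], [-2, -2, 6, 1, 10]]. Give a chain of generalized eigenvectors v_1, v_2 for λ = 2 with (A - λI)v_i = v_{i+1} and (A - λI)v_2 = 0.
We seek v_1 ∈ ker((A - 2I)^2) \ ker(A - 2I), then set v_{i+1} = (A - 2I) v_i.

One such chain is v_1 = [[0, -1, 4, 0, -3]]^T, v_2 = [[1, 1, -2, 0, 2]]^T. Check: (A - 2I) v_2 = [[0, 0, 0, 0, 0]]^T = 0.

v_1 = [[0, -1, 4, 0, -3]]^T, v_2 = [[1, 1, -2, 0, 2]]^T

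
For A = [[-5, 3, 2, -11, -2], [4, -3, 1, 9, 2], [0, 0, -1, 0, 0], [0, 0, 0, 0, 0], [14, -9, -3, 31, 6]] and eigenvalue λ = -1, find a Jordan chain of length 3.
v_1 = [[0, 0, 1, 0, 0]]^T, v_2 = [[2, 1, 0, 0, -3]]^T, v_3 = [[1, 0, 0, 0, -2]]^T

We seek v_1 ∈ ker((A + I)^3) \ ker((A + I)^2), then set v_{i+1} = (A + I) v_i.

One such chain is v_1 = [[0, 0, 1, 0, 0]]^T, v_2 = [[2, 1, 0, 0, -3]]^T, v_3 = [[1, 0, 0, 0, -2]]^T. Check: (A + I) v_3 = [[0, 0, 0, 0, 0]]^T = 0.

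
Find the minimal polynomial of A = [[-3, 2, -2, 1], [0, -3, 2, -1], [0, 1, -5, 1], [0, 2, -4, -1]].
m_A(x) = (x + 3)^3

The characteristic polynomial factors as (x + 3)^4. The minimal polynomial is ∏(x - λ)^{k_λ} where k_λ is the size of the largest Jordan block at λ.

For λ = -3: rank(A + 3I) = 2, and the largest Jordan block has size 3 (the smallest k with rank((A + 3I)^k) = rank((A + 3I)^(k+1))).

So m_A(x) = (x + 3)^3.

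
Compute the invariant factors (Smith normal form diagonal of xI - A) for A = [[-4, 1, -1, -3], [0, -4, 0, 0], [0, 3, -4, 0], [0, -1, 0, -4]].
(x + 4)^2, (x + 4)^2

The Jordan structure of A has elementary divisors (x + 4)^2, (x + 4)^2. Arranging the block sizes at each eigenvalue in decreasing order and taking row products gives the invariant factors.

Invariant factors (smallest first, each dividing the next): (x + 4)^2, (x + 4)^2.

Check: the last factor (x + 4)^2 is the minimal polynomial, and the product (x + 4)^4 is the characteristic polynomial.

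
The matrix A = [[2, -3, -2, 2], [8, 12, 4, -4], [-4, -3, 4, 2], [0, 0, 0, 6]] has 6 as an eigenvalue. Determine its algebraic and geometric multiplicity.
algebraic multiplicity 4, geometric multiplicity 3

The characteristic polynomial is (x - 6)^4, so the factor x - 6 appears with exponent 4: the algebraic multiplicity is 4.

rank(A - 6I) = 1, so the eigenspace has dimension 4 - 1 = 3: the geometric multiplicity is 3.

Since 3 < 4, A is not diagonalizable.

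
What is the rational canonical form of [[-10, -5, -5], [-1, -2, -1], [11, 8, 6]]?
The invariant factors of A (the non-unit diagonal entries of the Smith normal form of xI - A over ℚ[x]) are (x + 5)(x^2 + x + 1), each dividing the next. The characteristic polynomial is their product, (x + 5)(x^2 + x + 1).

The rational canonical form is the block-diagonal matrix of companion matrices C(f_i):
R = [[0, 0, -5], [1, 0, -6], [0, 1, -6]].

Note the characteristic polynomial does not split into linear factors over ℚ, so A has no Jordan form over ℚ; the rational canonical form exists over any field.

R = [[0, 0, -5], [1, 0, -6], [0, 1, -6]]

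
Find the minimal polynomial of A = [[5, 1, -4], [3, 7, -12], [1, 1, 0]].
The characteristic polynomial factors as (x - 4)^3. The minimal polynomial is ∏(x - λ)^{k_λ} where k_λ is the size of the largest Jordan block at λ.

For λ = 4: rank(A - 4I) = 1, and the largest Jordan block has size 2 (the smallest k with rank((A - 4I)^k) = rank((A - 4I)^(k+1))).

So m_A(x) = (x - 4)^2.

m_A(x) = (x - 4)^2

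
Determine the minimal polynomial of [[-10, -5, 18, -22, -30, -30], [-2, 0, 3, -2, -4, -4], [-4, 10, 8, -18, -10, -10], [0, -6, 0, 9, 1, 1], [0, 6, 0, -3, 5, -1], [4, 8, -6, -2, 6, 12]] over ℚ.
m_A(x) = (x - 6)^2(x - 2)^3

The characteristic polynomial factors as (x - 6)^3(x - 2)^3. The minimal polynomial is ∏(x - λ)^{k_λ} where k_λ is the size of the largest Jordan block at λ.

For λ = 2: rank(A - 2I) = 5, and the largest Jordan block has size 3 (the smallest k with rank((A - 2I)^k) = rank((A - 2I)^(k+1))).
For λ = 6: rank(A - 6I) = 4, and the largest Jordan block has size 2 (the smallest k with rank((A - 6I)^k) = rank((A - 6I)^(k+1))).

So m_A(x) = (x - 6)^2(x - 2)^3.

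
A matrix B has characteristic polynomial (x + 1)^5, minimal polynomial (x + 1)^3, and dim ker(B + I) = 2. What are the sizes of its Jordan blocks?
Jordan blocks: (-1, 3), (-1, 2)

λ = -1: algebraic multiplicity 5 (exponent in χ_B), largest block size 3 (exponent in m_B), 2 blocks (geometric multiplicity). These force block sizes [3, 2].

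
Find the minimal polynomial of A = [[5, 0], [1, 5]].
The characteristic polynomial factors as (x - 5)^2. The minimal polynomial is ∏(x - λ)^{k_λ} where k_λ is the size of the largest Jordan block at λ.

For λ = 5: rank(A - 5I) = 1, and the largest Jordan block has size 2 (the smallest k with rank((A - 5I)^k) = rank((A - 5I)^(k+1))).

So m_A(x) = (x - 5)^2.

m_A(x) = (x - 5)^2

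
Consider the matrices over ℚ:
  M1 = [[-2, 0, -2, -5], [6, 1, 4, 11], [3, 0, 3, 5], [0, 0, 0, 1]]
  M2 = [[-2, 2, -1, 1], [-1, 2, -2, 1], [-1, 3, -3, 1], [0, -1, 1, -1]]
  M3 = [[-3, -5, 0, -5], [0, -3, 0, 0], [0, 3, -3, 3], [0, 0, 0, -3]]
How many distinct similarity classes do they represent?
Characteristic polynomials: χ_{M1} = x(x - 1)^3, χ_{M2} = (x + 1)^4, χ_{M3} = (x + 3)^4.

{M1}: invariant factors x - 1, x(x - 1)^2.

{M2}: invariant factors (x + 1)^2, (x + 1)^2.

{M3}: invariant factors x + 3, x + 3, (x + 3)^2.

Matrices are similar if and only if their invariant-factor lists agree; the partition into similarity classes is {M1}, {M2}, {M3}.

3 classes: {M1}, {M2}, {M3}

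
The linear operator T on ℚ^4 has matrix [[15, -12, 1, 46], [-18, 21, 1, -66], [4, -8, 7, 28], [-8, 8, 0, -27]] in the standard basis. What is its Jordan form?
J = [[1, 0, 0, 0], [0, 5, 1, 0], [0, 0, 5, 0], [0, 0, 0, 5]]

The characteristic polynomial is det(xI - A) = (x - 5)^3(x - 1), so the eigenvalues are 1 (algebraic multiplicity 1), 5 (algebraic multiplicity 3).

For λ = 1: algebraic multiplicity 1 gives one 1×1 block.

For λ = 5: rank(A - 5I) = 2, rank((A - 5I)^2) = 1. The eigenspace has dimension 4 - 2 = 2, so there are 2 Jordan blocks; the rank sequence gives block sizes [2, 1].

Assembling the blocks gives the Jordan form J above.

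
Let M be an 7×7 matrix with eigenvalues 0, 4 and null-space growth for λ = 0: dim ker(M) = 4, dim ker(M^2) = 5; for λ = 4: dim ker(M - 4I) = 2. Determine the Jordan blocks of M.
Jordan blocks: (0, 2), (0, 1), (0, 1), (0, 1), (4, 1), (4, 1)

λ = 0: successive nullity increments [4, 1] count blocks of size ≥ k; block sizes are [2, 1, 1, 1].
λ = 4: successive nullity increments [2] count blocks of size ≥ k; block sizes are [1, 1].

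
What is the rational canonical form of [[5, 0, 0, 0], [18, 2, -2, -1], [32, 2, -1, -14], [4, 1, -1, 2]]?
The invariant factors of A (the non-unit diagonal entries of the Smith normal form of xI - A over ℚ[x]) are x - 5, (x - 5)(x + 1)^2, each dividing the next. The characteristic polynomial is their product, (x - 5)^2(x + 1)^2.

The rational canonical form is the block-diagonal matrix of companion matrices C(f_i):
R = [[5, 0, 0, 0], [0, 0, 0, 5], [0, 1, 0, 9], [0, 0, 1, 3]].

R = [[5, 0, 0, 0], [0, 0, 0, 5], [0, 1, 0, 9], [0, 0, 1, 3]]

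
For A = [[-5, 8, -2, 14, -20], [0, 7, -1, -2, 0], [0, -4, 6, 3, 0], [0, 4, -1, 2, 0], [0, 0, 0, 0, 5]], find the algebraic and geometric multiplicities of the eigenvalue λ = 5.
algebraic multiplicity 4, geometric multiplicity 2

The characteristic polynomial is (x - 5)^4(x + 5), so the factor x - 5 appears with exponent 4: the algebraic multiplicity is 4.

rank(A - 5I) = 3, so the eigenspace has dimension 5 - 3 = 2: the geometric multiplicity is 2.

Since 2 < 4, A is not diagonalizable.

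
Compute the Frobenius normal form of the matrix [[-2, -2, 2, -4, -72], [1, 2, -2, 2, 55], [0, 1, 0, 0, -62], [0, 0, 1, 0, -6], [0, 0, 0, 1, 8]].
The invariant factors of A (the non-unit diagonal entries of the Smith normal form of xI - A over ℚ[x]) are (x - 5)(x - 3)(x + 2)(x^2 - 2x - 5), each dividing the next. The characteristic polynomial is their product, (x - 5)(x - 3)(x + 2)(x^2 - 2x - 5).

The rational canonical form is the block-diagonal matrix of companion matrices C(f_i):
R = [[0, 0, 0, 0, 150], [1, 0, 0, 0, 55], [0, 1, 0, 0, -62], [0, 0, 1, 0, -6], [0, 0, 0, 1, 8]].

Note the characteristic polynomial does not split into linear factors over ℚ, so A has no Jordan form over ℚ; the rational canonical form exists over any field.

R = [[0, 0, 0, 0, 150], [1, 0, 0, 0, 55], [0, 1, 0, 0, -62], [0, 0, 1, 0, -6], [0, 0, 0, 1, 8]]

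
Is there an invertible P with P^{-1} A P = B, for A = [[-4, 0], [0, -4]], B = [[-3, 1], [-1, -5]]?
Both have characteristic polynomial (x + 4)^2, but the minimal polynomial of A is x + 4 while the minimal polynomial of B is (x + 4)^2. The minimal polynomial is a similarity invariant, so A and B are not similar.

No.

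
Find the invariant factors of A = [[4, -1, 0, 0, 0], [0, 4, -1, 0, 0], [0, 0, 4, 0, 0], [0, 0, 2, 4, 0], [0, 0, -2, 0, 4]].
The Jordan structure of A has elementary divisors (x - 4)^3, (x - 4), (x - 4). Arranging the block sizes at each eigenvalue in decreasing order and taking row products gives the invariant factors.

Invariant factors (smallest first, each dividing the next): x - 4, x - 4, (x - 4)^3.

Check: the last factor (x - 4)^3 is the minimal polynomial, and the product (x - 4)^5 is the characteristic polynomial.

x - 4, x - 4, (x - 4)^3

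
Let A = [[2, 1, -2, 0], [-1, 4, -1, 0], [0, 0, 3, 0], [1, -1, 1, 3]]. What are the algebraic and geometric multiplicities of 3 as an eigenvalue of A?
The characteristic polynomial is (x - 3)^4, so the factor x - 3 appears with exponent 4: the algebraic multiplicity is 4.

rank(A - 3I) = 2, so the eigenspace has dimension 4 - 2 = 2: the geometric multiplicity is 2.

Since 2 < 4, A is not diagonalizable.

algebraic multiplicity 4, geometric multiplicity 2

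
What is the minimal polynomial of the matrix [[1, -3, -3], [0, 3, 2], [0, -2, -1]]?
m_A(x) = (x - 1)^2

The characteristic polynomial factors as (x - 1)^3. The minimal polynomial is ∏(x - λ)^{k_λ} where k_λ is the size of the largest Jordan block at λ.

For λ = 1: rank(A - I) = 1, and the largest Jordan block has size 2 (the smallest k with rank((A - I)^k) = rank((A - I)^(k+1))).

So m_A(x) = (x - 1)^2.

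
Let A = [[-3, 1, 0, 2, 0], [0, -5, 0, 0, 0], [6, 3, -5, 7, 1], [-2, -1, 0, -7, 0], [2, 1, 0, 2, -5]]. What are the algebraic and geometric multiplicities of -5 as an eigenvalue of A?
algebraic multiplicity 5, geometric multiplicity 3

The characteristic polynomial is (x + 5)^5, so the factor x + 5 appears with exponent 5: the algebraic multiplicity is 5.

rank(A + 5I) = 2, so the eigenspace has dimension 5 - 2 = 3: the geometric multiplicity is 3.

Since 3 < 5, A is not diagonalizable.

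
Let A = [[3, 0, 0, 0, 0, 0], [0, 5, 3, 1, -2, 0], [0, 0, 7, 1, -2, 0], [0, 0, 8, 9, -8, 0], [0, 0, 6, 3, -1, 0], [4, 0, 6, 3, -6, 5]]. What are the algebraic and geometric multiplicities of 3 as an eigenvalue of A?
The characteristic polynomial is (x - 5)^5(x - 3), so the factor x - 3 appears with exponent 1: the algebraic multiplicity is 1.

rank(A - 3I) = 5, so the eigenspace has dimension 6 - 5 = 1: the geometric multiplicity is 1.

algebraic multiplicity 1, geometric multiplicity 1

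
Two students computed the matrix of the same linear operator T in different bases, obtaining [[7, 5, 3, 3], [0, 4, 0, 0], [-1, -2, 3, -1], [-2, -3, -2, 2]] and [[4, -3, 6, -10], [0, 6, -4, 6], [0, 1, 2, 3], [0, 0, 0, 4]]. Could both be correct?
Two matrices over a field are similar if and only if they have the same invariant factors.

Both A and B have characteristic polynomial (x - 4)^4 and minimal polynomial (x - 4)^2. Computing further, both have invariant factors (x - 4)^2, (x - 4)^2. Hence A and B are similar.

Yes.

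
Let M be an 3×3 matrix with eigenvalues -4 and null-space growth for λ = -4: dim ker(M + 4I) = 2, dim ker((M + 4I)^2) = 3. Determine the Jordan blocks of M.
Jordan blocks: (-4, 2), (-4, 1)

λ = -4: successive nullity increments [2, 1] count blocks of size ≥ k; block sizes are [2, 1].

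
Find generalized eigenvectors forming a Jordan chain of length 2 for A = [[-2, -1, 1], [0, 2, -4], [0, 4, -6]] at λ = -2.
We seek v_1 ∈ ker((A + 2I)^2) \ ker(A + 2I), then set v_{i+1} = (A + 2I) v_i.

One such chain is v_1 = [[1, -3, -2]]^T, v_2 = [[1, -4, -4]]^T. Check: (A + 2I) v_2 = [[0, 0, 0]]^T = 0.

v_1 = [[1, -3, -2]]^T, v_2 = [[1, -4, -4]]^T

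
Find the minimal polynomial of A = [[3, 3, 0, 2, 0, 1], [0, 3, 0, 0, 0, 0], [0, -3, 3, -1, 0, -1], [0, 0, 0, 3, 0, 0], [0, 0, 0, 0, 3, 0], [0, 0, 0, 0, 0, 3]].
m_A(x) = (x - 3)^2

The characteristic polynomial factors as (x - 3)^6. The minimal polynomial is ∏(x - λ)^{k_λ} where k_λ is the size of the largest Jordan block at λ.

For λ = 3: rank(A - 3I) = 2, and the largest Jordan block has size 2 (the smallest k with rank((A - 3I)^k) = rank((A - 3I)^(k+1))).

So m_A(x) = (x - 3)^2.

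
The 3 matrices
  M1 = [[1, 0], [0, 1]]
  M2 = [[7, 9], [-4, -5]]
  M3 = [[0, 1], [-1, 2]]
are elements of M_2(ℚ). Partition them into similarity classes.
2 classes: {M1}, {M2, M3}

Characteristic polynomials: χ_{M1} = (x - 1)^2, χ_{M2} = (x - 1)^2, χ_{M3} = (x - 1)^2.

{M1}: invariant factors x - 1, x - 1.

{M2, M3}: invariant factors (x - 1)^2.

Matrices are similar if and only if their invariant-factor lists agree; the partition into similarity classes is {M1}, {M2, M3}.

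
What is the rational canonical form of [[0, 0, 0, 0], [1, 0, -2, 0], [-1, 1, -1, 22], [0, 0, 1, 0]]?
The invariant factors of A (the non-unit diagonal entries of the Smith normal form of xI - A over ℚ[x]) are x^2(x - 4)(x + 5), each dividing the next. The characteristic polynomial is their product, x^2(x - 4)(x + 5).

The rational canonical form is the block-diagonal matrix of companion matrices C(f_i):
R = [[0, 0, 0, 0], [1, 0, 0, 0], [0, 1, 0, 20], [0, 0, 1, -1]].

R = [[0, 0, 0, 0], [1, 0, 0, 0], [0, 1, 0, 20], [0, 0, 1, -1]]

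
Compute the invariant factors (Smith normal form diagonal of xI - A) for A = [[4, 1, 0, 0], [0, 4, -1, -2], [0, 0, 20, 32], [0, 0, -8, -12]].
The Jordan structure of A has elementary divisors (x - 4)^3, (x - 4). Arranging the block sizes at each eigenvalue in decreasing order and taking row products gives the invariant factors.

Invariant factors (smallest first, each dividing the next): x - 4, (x - 4)^3.

Check: the last factor (x - 4)^3 is the minimal polynomial, and the product (x - 4)^4 is the characteristic polynomial.

x - 4, (x - 4)^3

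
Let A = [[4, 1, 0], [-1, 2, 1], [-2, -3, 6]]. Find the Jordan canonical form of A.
The characteristic polynomial is det(xI - A) = (x - 4)^3, so the eigenvalues are 4 (algebraic multiplicity 3).

For λ = 4: rank(A - 4I) = 2, rank((A - 4I)^2) = 1, rank((A - 4I)^3) = 0. The eigenspace has dimension 3 - 2 = 1, so there is 1 Jordan block; the rank sequence gives block sizes [3].

Assembling the blocks gives the Jordan form J above.

J = [[4, 1, 0], [0, 4, 1], [0, 0, 4]]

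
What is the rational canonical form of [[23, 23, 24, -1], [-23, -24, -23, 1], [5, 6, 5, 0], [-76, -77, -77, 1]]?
R = [[0, 0, 0, -48], [1, 0, 0, -24], [0, 1, 0, 5], [0, 0, 1, 5]]

The invariant factors of A (the non-unit diagonal entries of the Smith normal form of xI - A over ℚ[x]) are (x - 4)^2(x^2 + 3x + 3), each dividing the next. The characteristic polynomial is their product, (x - 4)^2(x^2 + 3x + 3).

The rational canonical form is the block-diagonal matrix of companion matrices C(f_i):
R = [[0, 0, 0, -48], [1, 0, 0, -24], [0, 1, 0, 5], [0, 0, 1, 5]].

Note the characteristic polynomial does not split into linear factors over ℚ, so A has no Jordan form over ℚ; the rational canonical form exists over any field.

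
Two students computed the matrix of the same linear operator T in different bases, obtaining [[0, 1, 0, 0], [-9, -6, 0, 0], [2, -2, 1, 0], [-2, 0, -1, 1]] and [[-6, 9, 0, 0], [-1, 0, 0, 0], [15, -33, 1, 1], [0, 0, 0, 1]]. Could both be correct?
Two matrices over a field are similar if and only if they have the same invariant factors.

Both A and B have characteristic polynomial (x - 1)^2(x + 3)^2 and minimal polynomial (x - 1)^2(x + 3)^2. Computing further, both have invariant factors (x - 1)^2(x + 3)^2. Hence A and B are similar.

Yes.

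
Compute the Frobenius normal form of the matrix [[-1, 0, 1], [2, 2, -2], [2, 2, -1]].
The invariant factors of A (the non-unit diagonal entries of the Smith normal form of xI - A over ℚ[x]) are x^3 - x + 2, each dividing the next. The characteristic polynomial is their product, x^3 - x + 2.

The rational canonical form is the block-diagonal matrix of companion matrices C(f_i):
R = [[0, 0, -2], [1, 0, 1], [0, 1, 0]].

Note the characteristic polynomial does not split into linear factors over ℚ, so A has no Jordan form over ℚ; the rational canonical form exists over any field.

R = [[0, 0, -2], [1, 0, 1], [0, 1, 0]]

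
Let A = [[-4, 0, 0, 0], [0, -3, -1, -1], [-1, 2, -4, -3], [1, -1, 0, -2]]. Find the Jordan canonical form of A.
The characteristic polynomial is det(xI - A) = (x + 3)^3(x + 4), so the eigenvalues are -4 (algebraic multiplicity 1), -3 (algebraic multiplicity 3).

For λ = -4: algebraic multiplicity 1 gives one 1×1 block.

For λ = -3: rank(A + 3I) = 3, rank((A + 3I)^2) = 2, rank((A + 3I)^3) = 1. The eigenspace has dimension 4 - 3 = 1, so there is 1 Jordan block; the rank sequence gives block sizes [3].

Assembling the blocks gives the Jordan form J above.

J = [[-4, 0, 0, 0], [0, -3, 1, 0], [0, 0, -3, 1], [0, 0, 0, -3]]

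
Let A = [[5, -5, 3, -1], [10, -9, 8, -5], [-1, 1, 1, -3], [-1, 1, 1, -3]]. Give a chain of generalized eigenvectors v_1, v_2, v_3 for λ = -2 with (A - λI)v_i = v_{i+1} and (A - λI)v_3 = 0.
We seek v_1 ∈ ker((A + 2I)^3) \ ker((A + 2I)^2), then set v_{i+1} = (A + 2I) v_i.

One such chain is v_1 = [[0, 0, 1, 1]]^T, v_2 = [[2, 3, 0, 0]]^T, v_3 = [[-1, -1, 1, 1]]^T. Check: (A + 2I) v_3 = [[0, 0, 0, 0]]^T = 0.

v_1 = [[0, 0, 1, 1]]^T, v_2 = [[2, 3, 0, 0]]^T, v_3 = [[-1, -1, 1, 1]]^T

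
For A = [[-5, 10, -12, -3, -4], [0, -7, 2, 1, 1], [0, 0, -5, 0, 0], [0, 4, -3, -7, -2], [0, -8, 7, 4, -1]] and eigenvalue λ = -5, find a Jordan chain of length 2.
We seek v_1 ∈ ker((A + 5I)^2) \ ker(A + 5I), then set v_{i+1} = (A + 5I) v_i.

One such chain is v_1 = [[-1, 2, 0, 0, 5]]^T, v_2 = [[0, 1, 0, -2, 4]]^T. Check: (A + 5I) v_2 = [[0, 0, 0, 0, 0]]^T = 0.

v_1 = [[-1, 2, 0, 0, 5]]^T, v_2 = [[0, 1, 0, -2, 4]]^T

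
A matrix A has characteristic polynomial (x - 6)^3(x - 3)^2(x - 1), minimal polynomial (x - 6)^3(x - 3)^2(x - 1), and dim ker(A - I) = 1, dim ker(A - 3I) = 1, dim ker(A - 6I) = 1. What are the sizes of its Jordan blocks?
Jordan blocks: (1, 1), (3, 2), (6, 3)

λ = 1: algebraic multiplicity 1 (exponent in χ_A), largest block size 1 (exponent in m_A), 1 block (geometric multiplicity). This forces block sizes [1].
λ = 3: algebraic multiplicity 2 (exponent in χ_A), largest block size 2 (exponent in m_A), 1 block (geometric multiplicity). This forces block sizes [2].
λ = 6: algebraic multiplicity 3 (exponent in χ_A), largest block size 3 (exponent in m_A), 1 block (geometric multiplicity). This forces block sizes [3].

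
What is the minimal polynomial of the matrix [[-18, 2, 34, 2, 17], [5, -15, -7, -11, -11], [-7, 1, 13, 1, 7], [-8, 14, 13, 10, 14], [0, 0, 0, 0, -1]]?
The characteristic polynomial factors as (x + 1)^3(x + 4)^2. The minimal polynomial is ∏(x - λ)^{k_λ} where k_λ is the size of the largest Jordan block at λ.

For λ = -4: rank(A + 4I) = 3, and the largest Jordan block has size 1 (the smallest k with rank((A + 4I)^k) = rank((A + 4I)^(k+1))).
For λ = -1: rank(A + I) = 3, and the largest Jordan block has size 2 (the smallest k with rank((A + I)^k) = rank((A + I)^(k+1))).

So m_A(x) = (x + 1)^2(x + 4).

m_A(x) = (x + 1)^2(x + 4)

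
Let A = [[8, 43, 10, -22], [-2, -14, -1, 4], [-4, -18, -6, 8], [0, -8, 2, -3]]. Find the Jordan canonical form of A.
The characteristic polynomial is det(xI - A) = (x + 3)(x + 4)^3, so the eigenvalues are -4 (algebraic multiplicity 3), -3 (algebraic multiplicity 1).

For λ = -4: rank(A + 4I) = 3, rank((A + 4I)^2) = 2, rank((A + 4I)^3) = 1. The eigenspace has dimension 4 - 3 = 1, so there is 1 Jordan block; the rank sequence gives block sizes [3].

For λ = -3: algebraic multiplicity 1 gives one 1×1 block.

Assembling the blocks gives the Jordan form J above.

J = [[-4, 1, 0, 0], [0, -4, 1, 0], [0, 0, -4, 0], [0, 0, 0, -3]]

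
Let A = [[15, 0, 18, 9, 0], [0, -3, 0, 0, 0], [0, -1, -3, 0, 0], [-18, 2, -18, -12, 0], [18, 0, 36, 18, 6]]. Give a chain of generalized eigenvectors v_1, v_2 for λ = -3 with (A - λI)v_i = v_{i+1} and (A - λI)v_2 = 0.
We seek v_1 ∈ ker((A + 3I)^2) \ ker(A + 3I), then set v_{i+1} = (A + 3I) v_i.

One such chain is v_1 = [[-1, 1, 2, -2, -2]]^T, v_2 = [[0, 0, -1, 2, 0]]^T. Check: (A + 3I) v_2 = [[0, 0, 0, 0, 0]]^T = 0.

v_1 = [[-1, 1, 2, -2, -2]]^T, v_2 = [[0, 0, -1, 2, 0]]^T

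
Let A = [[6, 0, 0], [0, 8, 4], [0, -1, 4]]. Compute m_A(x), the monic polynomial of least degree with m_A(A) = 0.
The characteristic polynomial factors as (x - 6)^3. The minimal polynomial is ∏(x - λ)^{k_λ} where k_λ is the size of the largest Jordan block at λ.

For λ = 6: rank(A - 6I) = 1, and the largest Jordan block has size 2 (the smallest k with rank((A - 6I)^k) = rank((A - 6I)^(k+1))).

So m_A(x) = (x - 6)^2.

m_A(x) = (x - 6)^2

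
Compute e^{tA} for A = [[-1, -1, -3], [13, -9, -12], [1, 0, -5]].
e^{tA} = [[(4*t + 1)*e^{-5*t}, -t*e^{-5*t}, -3*t*e^{-5*t}], [t*(13 - 6*t)*e^{-5*t}, (3*t^2 - 8*t + 2)*e^{-5*t}/2, 3*t*(3*t - 8)*e^{-5*t}/2], [t*(2*t + 1)*e^{-5*t}, -t^2*e^{-5*t}/2, (2 - 3*t^2)*e^{-5*t}/2]]

A has Jordan form J = [[-5, 1, 0], [0, -5, 1], [0, 0, -5]] with A = PJP^{-1}, so e^{tA} = P e^{tJ} P^{-1}.

For a Jordan block J_k(λ), e^{tJ_k(λ)} = e^{λt} · (I + tN + t^2 N^2/2! + ... + t^{k-1} N^{k-1}/(k-1)!) where N is the nilpotent superdiagonal part.

Assembling the blocks and conjugating back gives the entries of e^{tA} as shown above.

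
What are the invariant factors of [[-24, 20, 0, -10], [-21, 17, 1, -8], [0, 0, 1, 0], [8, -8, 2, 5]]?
x - 1, (x - 1)^2(x + 4)

The Jordan structure of A has elementary divisors (x + 4), (x - 1)^2, (x - 1). Arranging the block sizes at each eigenvalue in decreasing order and taking row products gives the invariant factors.

Invariant factors (smallest first, each dividing the next): x - 1, (x - 1)^2(x + 4).

Check: the last factor (x - 1)^2(x + 4) is the minimal polynomial, and the product (x - 1)^3(x + 4) is the characteristic polynomial.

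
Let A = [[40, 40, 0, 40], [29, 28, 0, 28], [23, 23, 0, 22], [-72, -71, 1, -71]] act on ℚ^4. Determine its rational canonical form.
R = [[0, 0, 0, 40], [1, 0, 0, 68], [0, 1, 0, 22], [0, 0, 1, -3]]

The invariant factors of A (the non-unit diagonal entries of the Smith normal form of xI - A over ℚ[x]) are (x + 2)(x + 5)(x^2 - 4x - 4), each dividing the next. The characteristic polynomial is their product, (x + 2)(x + 5)(x^2 - 4x - 4).

The rational canonical form is the block-diagonal matrix of companion matrices C(f_i):
R = [[0, 0, 0, 40], [1, 0, 0, 68], [0, 1, 0, 22], [0, 0, 1, -3]].

Note the characteristic polynomial does not split into linear factors over ℚ, so A has no Jordan form over ℚ; the rational canonical form exists over any field.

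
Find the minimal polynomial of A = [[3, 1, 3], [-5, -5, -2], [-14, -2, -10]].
The characteristic polynomial factors as (x + 4)^3. The minimal polynomial is ∏(x - λ)^{k_λ} where k_λ is the size of the largest Jordan block at λ.

For λ = -4: rank(A + 4I) = 2, and the largest Jordan block has size 3 (the smallest k with rank((A + 4I)^k) = rank((A + 4I)^(k+1))).

So m_A(x) = (x + 4)^3.

m_A(x) = (x + 4)^3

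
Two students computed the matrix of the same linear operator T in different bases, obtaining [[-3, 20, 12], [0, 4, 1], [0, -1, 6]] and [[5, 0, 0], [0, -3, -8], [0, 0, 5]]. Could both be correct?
No.

Both have characteristic polynomial (x - 5)^2(x + 3), but the minimal polynomial of A is (x - 5)^2(x + 3) while the minimal polynomial of B is (x - 5)(x + 3). The minimal polynomial is a similarity invariant, so A and B are not similar.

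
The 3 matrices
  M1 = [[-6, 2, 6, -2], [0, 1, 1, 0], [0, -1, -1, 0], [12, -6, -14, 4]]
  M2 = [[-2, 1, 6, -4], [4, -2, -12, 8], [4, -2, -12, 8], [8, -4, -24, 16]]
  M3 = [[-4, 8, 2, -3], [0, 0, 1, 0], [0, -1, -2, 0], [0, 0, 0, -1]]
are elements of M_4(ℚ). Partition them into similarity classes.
3 classes: {M1}, {M2}, {M3}

Characteristic polynomials: χ_{M1} = x^3(x + 2), χ_{M2} = x^4, χ_{M3} = (x + 1)^3(x + 4).

{M1}: invariant factors x, x^2(x + 2).

{M2}: invariant factors x, x, x^2.

{M3}: invariant factors x + 1, (x + 1)^2(x + 4).

Matrices are similar if and only if their invariant-factor lists agree; the partition into similarity classes is {M1}, {M2}, {M3}.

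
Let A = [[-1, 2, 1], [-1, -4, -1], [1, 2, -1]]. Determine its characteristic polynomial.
xI - A = [[x + 1, -2, -1], [1, x + 4, 1], [-1, -2, x + 1]].

Expanding det(xI - A) along the first row:
det(xI - A) = + (x + 1)·det([[x + 4, 1], [-2, x + 1]]) - (-2)·det([[1, 1], [-1, x + 1]]) + (-1)·det([[1, x + 4], [-1, -2]]).

Evaluating gives χ_A(x) = x^3 + 6x^2 + 12x + 8 = (x + 2)^3.

χ_A(x) = (x + 2)^3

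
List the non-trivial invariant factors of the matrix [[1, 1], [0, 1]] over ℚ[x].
The Jordan structure of A has elementary divisors (x - 1)^2. Arranging the block sizes at each eigenvalue in decreasing order and taking row products gives the invariant factors.

Invariant factors (smallest first, each dividing the next): (x - 1)^2.

Check: the last factor (x - 1)^2 is the minimal polynomial, and the product (x - 1)^2 is the characteristic polynomial.

(x - 1)^2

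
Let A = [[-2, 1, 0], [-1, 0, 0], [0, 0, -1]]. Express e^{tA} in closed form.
A has Jordan form J = [[-1, 1, 0], [0, -1, 0], [0, 0, -1]] with A = PJP^{-1}, so e^{tA} = P e^{tJ} P^{-1}.

For a Jordan block J_k(λ), e^{tJ_k(λ)} = e^{λt} · (I + tN + t^2 N^2/2! + ... + t^{k-1} N^{k-1}/(k-1)!) where N is the nilpotent superdiagonal part.

Assembling the blocks and conjugating back gives the entries of e^{tA} as shown above.

e^{tA} = [[(1 - t)*e^{-t}, t*e^{-t}, 0], [-t*e^{-t}, (t + 1)*e^{-t}, 0], [0, 0, e^{-t}]]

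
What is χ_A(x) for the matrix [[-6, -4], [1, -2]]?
χ_A(x) = (x + 4)^2

xI - A = [[x + 6, 4], [-1, x + 2]].

Expanding det(xI - A) along the first row:
det(xI - A) = + (x + 6)·det([[x + 2]]) - (4)·det([[-1]]).

Evaluating gives χ_A(x) = x^2 + 8x + 16 = (x + 4)^2.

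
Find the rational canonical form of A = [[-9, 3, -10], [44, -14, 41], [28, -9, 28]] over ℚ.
R = [[0, 0, -5], [1, 0, 1], [0, 1, 5]]

The invariant factors of A (the non-unit diagonal entries of the Smith normal form of xI - A over ℚ[x]) are (x - 5)(x - 1)(x + 1), each dividing the next. The characteristic polynomial is their product, (x - 5)(x - 1)(x + 1).

The rational canonical form is the block-diagonal matrix of companion matrices C(f_i):
R = [[0, 0, -5], [1, 0, 1], [0, 1, 5]].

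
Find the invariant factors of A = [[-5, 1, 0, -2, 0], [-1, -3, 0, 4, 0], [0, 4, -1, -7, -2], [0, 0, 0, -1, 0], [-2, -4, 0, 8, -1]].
x + 1, (x + 1)^2(x + 4)^2

The Jordan structure of A has elementary divisors (x + 4)^2, (x + 1)^2, (x + 1). Arranging the block sizes at each eigenvalue in decreasing order and taking row products gives the invariant factors.

Invariant factors (smallest first, each dividing the next): x + 1, (x + 1)^2(x + 4)^2.

Check: the last factor (x + 1)^2(x + 4)^2 is the minimal polynomial, and the product (x + 1)^3(x + 4)^2 is the characteristic polynomial.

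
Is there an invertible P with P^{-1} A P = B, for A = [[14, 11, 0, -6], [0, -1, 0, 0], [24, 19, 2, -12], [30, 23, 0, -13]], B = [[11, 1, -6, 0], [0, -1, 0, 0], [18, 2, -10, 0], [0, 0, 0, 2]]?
Two matrices over a field are similar if and only if they have the same invariant factors.

Both A and B have characteristic polynomial (x - 2)^2(x + 1)^2 and minimal polynomial (x - 2)(x + 1)^2. Computing further, both have invariant factors x - 2, (x - 2)(x + 1)^2. Hence A and B are similar.

Yes.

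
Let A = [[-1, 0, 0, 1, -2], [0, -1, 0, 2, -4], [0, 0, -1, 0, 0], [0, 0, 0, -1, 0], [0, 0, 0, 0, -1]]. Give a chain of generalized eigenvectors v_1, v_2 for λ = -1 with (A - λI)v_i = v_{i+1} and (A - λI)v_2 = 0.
We seek v_1 ∈ ker((A + I)^2) \ ker(A + I), then set v_{i+1} = (A + I) v_i.

One such chain is v_1 = [[0, 2, 0, 1, 0]]^T, v_2 = [[1, 2, 0, 0, 0]]^T. Check: (A + I) v_2 = [[0, 0, 0, 0, 0]]^T = 0.

v_1 = [[0, 2, 0, 1, 0]]^T, v_2 = [[1, 2, 0, 0, 0]]^T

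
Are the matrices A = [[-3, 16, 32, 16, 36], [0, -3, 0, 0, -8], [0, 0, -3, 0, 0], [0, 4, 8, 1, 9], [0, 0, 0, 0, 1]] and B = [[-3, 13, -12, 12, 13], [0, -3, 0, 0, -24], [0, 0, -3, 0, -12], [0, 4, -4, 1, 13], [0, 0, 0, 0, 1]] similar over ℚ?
Both have characteristic polynomial (x - 1)^2(x + 3)^3, but the minimal polynomial of A is (x - 1)^2(x + 3) while the minimal polynomial of B is (x - 1)^2(x + 3)^2. The minimal polynomial is a similarity invariant, so A and B are not similar.

No.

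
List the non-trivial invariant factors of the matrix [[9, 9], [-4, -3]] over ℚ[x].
The Jordan structure of A has elementary divisors (x - 3)^2. Arranging the block sizes at each eigenvalue in decreasing order and taking row products gives the invariant factors.

Invariant factors (smallest first, each dividing the next): (x - 3)^2.

Check: the last factor (x - 3)^2 is the minimal polynomial, and the product (x - 3)^2 is the characteristic polynomial.

(x - 3)^2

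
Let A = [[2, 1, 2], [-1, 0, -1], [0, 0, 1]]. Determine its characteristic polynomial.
xI - A = [[x - 2, -1, -2], [1, x, 1], [0, 0, x - 1]].

Expanding det(xI - A) along the first row:
det(xI - A) = + (x - 2)·det([[x, 1], [0, x - 1]]) - (-1)·det([[1, 1], [0, x - 1]]) + (-2)·det([[1, x], [0, 0]]).

Evaluating gives χ_A(x) = x^3 - 3x^2 + 3x - 1 = (x - 1)^3.

χ_A(x) = (x - 1)^3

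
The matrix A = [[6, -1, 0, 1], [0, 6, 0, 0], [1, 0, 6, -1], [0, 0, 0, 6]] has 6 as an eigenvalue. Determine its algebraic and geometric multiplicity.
The characteristic polynomial is (x - 6)^4, so the factor x - 6 appears with exponent 4: the algebraic multiplicity is 4.

rank(A - 6I) = 2, so the eigenspace has dimension 4 - 2 = 2: the geometric multiplicity is 2.

Since 2 < 4, A is not diagonalizable.

algebraic multiplicity 4, geometric multiplicity 2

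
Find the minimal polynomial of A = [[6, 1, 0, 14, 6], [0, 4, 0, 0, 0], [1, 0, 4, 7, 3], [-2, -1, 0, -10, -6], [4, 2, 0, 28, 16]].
m_A(x) = (x - 4)^2

The characteristic polynomial factors as (x - 4)^5. The minimal polynomial is ∏(x - λ)^{k_λ} where k_λ is the size of the largest Jordan block at λ.

For λ = 4: rank(A - 4I) = 2, and the largest Jordan block has size 2 (the smallest k with rank((A - 4I)^k) = rank((A - 4I)^(k+1))).

So m_A(x) = (x - 4)^2.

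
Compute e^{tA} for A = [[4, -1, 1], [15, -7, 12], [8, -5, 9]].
A has Jordan form J = [[2, 1, 0], [0, 2, 1], [0, 0, 2]] with A = PJP^{-1}, so e^{tA} = P e^{tJ} P^{-1}.

For a Jordan block J_k(λ), e^{tJ_k(λ)} = e^{λt} · (I + tN + t^2 N^2/2! + ... + t^{k-1} N^{k-1}/(k-1)!) where N is the nilpotent superdiagonal part.

Assembling the blocks and conjugating back gives the entries of e^{tA} as shown above.

e^{tA} = [[(-3*t^2 + 4*t + 2)*e^{2*t}/2, t*(t - 1)*e^{2*t}, t*(2 - 3*t)*e^{2*t}/2], [3*t*(10 - 3*t)*e^{2*t}/2, (3*t^2 - 9*t + 1)*e^{2*t}, 3*t*(8 - 3*t)*e^{2*t}/2], [t*(16 - 3*t)*e^{2*t}/2, t*(t - 5)*e^{2*t}, (-3*t^2 + 14*t + 2)*e^{2*t}/2]]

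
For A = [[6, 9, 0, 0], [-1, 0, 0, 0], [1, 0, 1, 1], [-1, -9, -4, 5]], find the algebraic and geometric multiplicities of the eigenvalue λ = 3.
The characteristic polynomial is (x - 3)^4, so the factor x - 3 appears with exponent 4: the algebraic multiplicity is 4.

rank(A - 3I) = 2, so the eigenspace has dimension 4 - 2 = 2: the geometric multiplicity is 2.

Since 2 < 4, A is not diagonalizable.

algebraic multiplicity 4, geometric multiplicity 2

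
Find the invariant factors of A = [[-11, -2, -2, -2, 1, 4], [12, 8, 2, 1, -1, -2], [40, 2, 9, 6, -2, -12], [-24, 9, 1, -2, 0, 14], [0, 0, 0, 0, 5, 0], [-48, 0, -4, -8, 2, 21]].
x - 5, (x - 5)^2, (x - 5)^3

The Jordan structure of A has elementary divisors (x - 5)^3, (x - 5)^2, (x - 5). Arranging the block sizes at each eigenvalue in decreasing order and taking row products gives the invariant factors.

Invariant factors (smallest first, each dividing the next): x - 5, (x - 5)^2, (x - 5)^3.

Check: the last factor (x - 5)^3 is the minimal polynomial, and the product (x - 5)^6 is the characteristic polynomial.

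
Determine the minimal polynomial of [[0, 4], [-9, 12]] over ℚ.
m_A(x) = (x - 6)^2

The characteristic polynomial factors as (x - 6)^2. The minimal polynomial is ∏(x - λ)^{k_λ} where k_λ is the size of the largest Jordan block at λ.

For λ = 6: rank(A - 6I) = 1, and the largest Jordan block has size 2 (the smallest k with rank((A - 6I)^k) = rank((A - 6I)^(k+1))).

So m_A(x) = (x - 6)^2.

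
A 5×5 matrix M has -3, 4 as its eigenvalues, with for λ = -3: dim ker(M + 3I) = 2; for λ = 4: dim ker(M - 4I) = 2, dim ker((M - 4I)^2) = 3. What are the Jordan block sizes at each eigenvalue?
λ = -3: successive nullity increments [2] count blocks of size ≥ k; block sizes are [1, 1].
λ = 4: successive nullity increments [2, 1] count blocks of size ≥ k; block sizes are [2, 1].

Jordan blocks: (-3, 1), (-3, 1), (4, 2), (4, 1)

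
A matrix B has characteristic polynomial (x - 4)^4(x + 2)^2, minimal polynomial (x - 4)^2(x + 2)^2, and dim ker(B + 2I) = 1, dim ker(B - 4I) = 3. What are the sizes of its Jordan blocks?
Jordan blocks: (-2, 2), (4, 2), (4, 1), (4, 1)

λ = -2: algebraic multiplicity 2 (exponent in χ_B), largest block size 2 (exponent in m_B), 1 block (geometric multiplicity). This forces block sizes [2].
λ = 4: algebraic multiplicity 4 (exponent in χ_B), largest block size 2 (exponent in m_B), 3 blocks (geometric multiplicity). These force block sizes [2, 1, 1].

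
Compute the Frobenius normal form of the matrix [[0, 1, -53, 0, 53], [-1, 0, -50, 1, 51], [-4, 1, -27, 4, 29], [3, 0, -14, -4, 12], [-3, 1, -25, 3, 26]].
R = [[-2, 0, 0, 0, 0], [0, 0, 0, 0, 48], [0, 1, 0, 0, 52], [0, 0, 1, 0, 12], [0, 0, 0, 1, -3]]

The invariant factors of A (the non-unit diagonal entries of the Smith normal form of xI - A over ℚ[x]) are x + 2, (x - 4)(x + 2)^2(x + 3), each dividing the next. The characteristic polynomial is their product, (x - 4)(x + 2)^3(x + 3).

The rational canonical form is the block-diagonal matrix of companion matrices C(f_i):
R = [[-2, 0, 0, 0, 0], [0, 0, 0, 0, 48], [0, 1, 0, 0, 52], [0, 0, 1, 0, 12], [0, 0, 0, 1, -3]].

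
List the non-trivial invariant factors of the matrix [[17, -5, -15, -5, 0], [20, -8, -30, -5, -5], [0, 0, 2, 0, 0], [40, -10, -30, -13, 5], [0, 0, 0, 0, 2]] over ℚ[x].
x - 2, (x - 2)(x + 3), (x - 2)(x + 3)

The Jordan structure of A has elementary divisors (x + 3), (x + 3), (x - 2), (x - 2), (x - 2). Arranging the block sizes at each eigenvalue in decreasing order and taking row products gives the invariant factors.

Invariant factors (smallest first, each dividing the next): x - 2, (x - 2)(x + 3), (x - 2)(x + 3).

Check: the last factor (x - 2)(x + 3) is the minimal polynomial, and the product (x - 2)^3(x + 3)^2 is the characteristic polynomial.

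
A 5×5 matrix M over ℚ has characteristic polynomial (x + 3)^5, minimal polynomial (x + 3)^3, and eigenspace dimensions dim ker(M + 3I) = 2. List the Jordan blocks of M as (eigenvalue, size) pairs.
Jordan blocks: (-3, 3), (-3, 2)

λ = -3: algebraic multiplicity 5 (exponent in χ_M), largest block size 3 (exponent in m_M), 2 blocks (geometric multiplicity). These force block sizes [3, 2].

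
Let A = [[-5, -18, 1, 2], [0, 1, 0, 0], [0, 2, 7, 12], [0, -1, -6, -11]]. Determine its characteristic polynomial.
χ_A(x) = (x - 1)^2(x + 5)^2

xI - A = [[x + 5, 18, -1, -2], [0, x - 1, 0, 0], [0, -2, x - 7, -12], [0, 1, 6, x + 11]].

Expanding det(xI - A) along the first row:
det(xI - A) = + (x + 5)·det([[x - 1, 0, 0], [-2, x - 7, -12], [1, 6, x + 11]]) - (18)·det([[0, 0, 0], [0, x - 7, -12], [0, 6, x + 11]]) + (-1)·det([[0, x - 1, 0], [0, -2, -12], [0, 1, x + 11]]) - (-2)·det([[0, x - 1, 0], [0, -2, x - 7], [0, 1, 6]]).

Evaluating gives χ_A(x) = x^4 + 8x^3 + 6x^2 - 40x + 25 = (x - 1)^2(x + 5)^2.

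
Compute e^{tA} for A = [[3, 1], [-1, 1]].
A has Jordan form J = [[2, 1], [0, 2]] with A = PJP^{-1}, so e^{tA} = P e^{tJ} P^{-1}.

For a Jordan block J_k(λ), e^{tJ_k(λ)} = e^{λt} · (I + tN + t^2 N^2/2! + ... + t^{k-1} N^{k-1}/(k-1)!) where N is the nilpotent superdiagonal part.

Assembling the blocks and conjugating back gives the entries of e^{tA} as shown above.

e^{tA} = [[(t + 1)*e^{2*t}, t*e^{2*t}], [-t*e^{2*t}, (1 - t)*e^{2*t}]]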